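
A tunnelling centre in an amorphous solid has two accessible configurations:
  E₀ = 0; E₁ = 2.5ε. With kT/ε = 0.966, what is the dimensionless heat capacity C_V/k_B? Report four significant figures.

Eᵢ/kT = 0, 2.58799.
Z = Σ e^(−Eᵢ/kT) = e^(−0) + e^(−2.58799) = 1.00000 + 0.0751710 = 1.07517.
⟨E⟩ = 0.174789 ε, ⟨E²⟩ = 0.436972 ε².
C_V/k_B = (⟨E²⟩ − ⟨E⟩²)/(kT)² = (0.436972 − 0.0305512)/0.933156 = 0.4355.

0.4355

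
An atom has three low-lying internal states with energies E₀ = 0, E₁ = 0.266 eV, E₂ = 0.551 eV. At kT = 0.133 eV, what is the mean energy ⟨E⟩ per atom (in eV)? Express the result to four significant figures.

Eᵢ/kT = 0, 2.00000, 4.14286.
Z = Σ e^(−Eᵢ/kT) = e^(−0) + e^(−2.00000) + e^(−4.14286) = 1.00000 + 0.135335 + 0.0158774 = 1.15121.
⟨E⟩ = Σ Eᵢ e^(−Eᵢ/kT) / Z = (0·1.00000 + 0.266·0.135335 + 0.551·0.0158774) / 1.15121 = 0.03887 eV.

0.03887 eV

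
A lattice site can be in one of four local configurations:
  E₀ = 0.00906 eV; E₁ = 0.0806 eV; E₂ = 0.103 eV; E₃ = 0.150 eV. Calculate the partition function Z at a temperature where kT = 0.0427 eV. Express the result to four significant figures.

Z = 1.080

Eᵢ/kT = 0.212178, 1.88759, 2.41218, 3.51288.
Z = Σ e^(−Eᵢ/kT) = e^(−0.212178) + e^(−1.88759) + e^(−2.41218) + e^(−3.51288) = 0.808821 + 0.151436 + 0.0896197 + 0.0298109 = 1.07969.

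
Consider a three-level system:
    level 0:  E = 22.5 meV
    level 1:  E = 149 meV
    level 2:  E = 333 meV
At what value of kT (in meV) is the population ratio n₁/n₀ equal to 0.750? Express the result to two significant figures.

440 meV

n₁/n₀ = exp[−(E₁−E₀)/kT] = 0.750.
⇒ (E₁−E₀)/kT = ln(1/0.750) = ln(1.333) = 0.2874.
kT = 126.5 meV / 0.2874 = 440 meV.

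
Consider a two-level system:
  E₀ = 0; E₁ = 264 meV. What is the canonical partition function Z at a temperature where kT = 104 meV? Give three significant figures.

Z = 1.08

Eᵢ/kT = 0, 2.5385.
Z = Σ e^(−Eᵢ/kT) = e^(−0) + e^(−2.5385) = 1.0000 + 0.078985 = 1.0790.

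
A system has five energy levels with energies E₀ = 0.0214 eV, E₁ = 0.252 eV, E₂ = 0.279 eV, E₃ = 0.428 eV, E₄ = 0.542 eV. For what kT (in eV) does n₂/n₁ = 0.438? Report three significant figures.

n₂/n₁ = exp[−(E₂−E₁)/kT] = 0.438.
⇒ (E₂−E₁)/kT = ln(1/0.438) = ln(2.2831) = 0.82553.
kT = 0.027 eV / 0.82553 = 0.0327 eV.

0.0327 eV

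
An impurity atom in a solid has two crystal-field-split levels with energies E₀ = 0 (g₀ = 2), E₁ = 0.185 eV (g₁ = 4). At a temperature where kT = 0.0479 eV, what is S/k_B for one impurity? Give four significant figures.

0.8902

Eᵢ/kT = 0, 3.86221.
Z = Σ gᵢe^(−Eᵢ/kT) = 2·e^(−0) + 4·e^(−3.86221) = 2.00000 + 0.0840860 = 2.08409.
⟨E⟩ = Σ EᵢPᵢ = 0.00746413 eV.
S/k_B = ln Z + ⟨E⟩/kT = ln(2.08409) + 0.00746413/0.0479 = 0.734332 + 0.155827 = 0.8902.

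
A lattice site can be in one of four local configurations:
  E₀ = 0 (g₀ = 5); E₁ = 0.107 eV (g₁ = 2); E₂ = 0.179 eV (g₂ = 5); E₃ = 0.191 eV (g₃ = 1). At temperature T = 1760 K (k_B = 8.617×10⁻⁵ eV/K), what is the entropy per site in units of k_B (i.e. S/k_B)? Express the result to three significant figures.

k_BT = 8.617×10⁻⁵ × 1760 K = 0.15166 eV.
Eᵢ/kT = 0, 0.70553, 1.1803, 1.2594.
Z = Σ gᵢe^(−Eᵢ/kT) = 5·e^(−0) + 2·e^(−0.70553) + 5·e^(−1.1803) + 1·e^(−1.2594) = 5.0000 + 0.98769 + 1.5359 + 0.28382 = 7.8074.
⟨E⟩ = Σ EᵢPᵢ = 0.055693 eV.
S/k_B = ln Z + ⟨E⟩/kT = ln(7.8074) + 0.055693/0.15166 = 2.0551 + 0.36722 = 2.42.

2.42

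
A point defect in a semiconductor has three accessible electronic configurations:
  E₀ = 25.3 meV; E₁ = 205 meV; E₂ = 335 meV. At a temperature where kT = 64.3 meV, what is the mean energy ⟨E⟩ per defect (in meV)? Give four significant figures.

Eᵢ/kT = 0.393468, 3.18818, 5.20995.
Z = Σ e^(−Eᵢ/kT) = e^(−0.393468) + e^(−3.18818) + e^(−5.20995) = 0.674713 + 0.0412469 + 0.00546195 = 0.721422.
⟨E⟩ = Σ Eᵢ e^(−Eᵢ/kT) / Z = (25.3·0.674713 + 205·0.0412469 + 335·0.00546195) / 0.721422 = 37.92 meV.

37.92 meV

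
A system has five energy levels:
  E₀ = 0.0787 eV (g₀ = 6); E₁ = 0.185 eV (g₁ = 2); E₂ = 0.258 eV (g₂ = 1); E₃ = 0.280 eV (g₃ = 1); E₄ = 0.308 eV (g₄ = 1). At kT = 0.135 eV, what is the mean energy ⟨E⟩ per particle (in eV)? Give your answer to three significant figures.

Eᵢ/kT = 0.58296, 1.3704, 1.9111, 2.0741, 2.2815.
Z = Σ gᵢe^(−Eᵢ/kT) = 6·e^(−0.58296) + 2·e^(−1.3704) + 1·e^(−1.9111) + 1·e^(−2.0741) + 1·e^(−2.2815) = 3.3495 + 0.50801 + 0.14792 + 0.12567 + 0.10213 = 4.2332.
⟨E⟩ = Σ Eᵢ gᵢe^(−Eᵢ/kT) / Z = (0.0787·3.3495 + 0.185·0.50801 + 0.258·0.14792 + 0.280·0.12567 + 0.308·0.10213) / 4.2332 = 0.109 eV.

0.109 eV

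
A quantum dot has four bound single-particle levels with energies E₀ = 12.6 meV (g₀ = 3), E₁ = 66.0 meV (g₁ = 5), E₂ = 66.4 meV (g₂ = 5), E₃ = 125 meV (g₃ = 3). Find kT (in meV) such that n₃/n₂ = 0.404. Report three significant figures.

148 meV

n₃/n₂ = (g₃/g₂) exp[−(E₃−E₂)/kT] = 0.404.
⇒ (E₃−E₂)/kT = ln((3/5)/0.404) = ln(1.4851) = 0.39548.
kT = 58.6 meV / 0.39548 = 148 meV.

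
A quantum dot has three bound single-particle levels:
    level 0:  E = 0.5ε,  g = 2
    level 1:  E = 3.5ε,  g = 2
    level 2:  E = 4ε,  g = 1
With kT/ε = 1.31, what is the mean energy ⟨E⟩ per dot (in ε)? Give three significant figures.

0.874 ε

Eᵢ/kT = 0.38168, 2.6718, 3.0534.
Z = Σ gᵢe^(−Eᵢ/kT) = 2·e^(−0.38168) + 2·e^(−2.6718) + 1·e^(−3.0534) = 1.3654 + 0.13826 + 0.047198 = 1.5509.
⟨E⟩ = Σ Eᵢ gᵢe^(−Eᵢ/kT) / Z = (0.5·1.3654 + 3.5·0.13826 + 4·0.047198) / 1.5509 = 0.874 ε.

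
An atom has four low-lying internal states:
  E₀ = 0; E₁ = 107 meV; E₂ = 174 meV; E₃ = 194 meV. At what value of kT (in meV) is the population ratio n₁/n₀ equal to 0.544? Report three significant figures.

176 meV

n₁/n₀ = exp[−(E₁−E₀)/kT] = 0.544.
⇒ (E₁−E₀)/kT = ln(1/0.544) = ln(1.8382) = 0.60879.
kT = 107 meV / 0.60879 = 176 meV.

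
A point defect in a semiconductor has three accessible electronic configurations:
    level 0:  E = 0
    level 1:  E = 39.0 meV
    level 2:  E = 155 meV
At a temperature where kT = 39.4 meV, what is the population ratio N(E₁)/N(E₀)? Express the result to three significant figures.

0.372

n₁/n₀ = exp[−(E₁−E₀)/kT] = exp(−(39.0 meV)/(39.4 meV)) = exp(-0.98985) = 0.372.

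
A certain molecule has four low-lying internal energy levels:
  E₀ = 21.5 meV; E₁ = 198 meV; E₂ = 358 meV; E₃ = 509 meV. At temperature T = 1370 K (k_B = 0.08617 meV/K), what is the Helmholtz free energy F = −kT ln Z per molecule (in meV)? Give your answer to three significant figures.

k_BT = 0.08617 × 1370 K = 118.05 meV.
Eᵢ/kT = 0.18213, 1.6773, 3.0326, 4.3117.
Z = Σ e^(−Eᵢ/kT) = e^(−0.18213) + e^(−1.6773) + e^(−3.0326) + e^(−4.3117) = 0.83349 + 0.18688 + 0.048190 + 0.013411 = 1.0820.
F = −kT ln Z = −118.05 × ln(1.0820) = −118.05 × 0.078811 = -9.30 meV.

-9.30 meV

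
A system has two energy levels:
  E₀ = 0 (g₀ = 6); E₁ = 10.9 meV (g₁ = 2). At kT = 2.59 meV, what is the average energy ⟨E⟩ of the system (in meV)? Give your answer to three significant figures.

Eᵢ/kT = 0, 4.2085.
Z = Σ gᵢe^(−Eᵢ/kT) = 6·e^(−0) + 2·e^(−4.2085) = 6.0000 + 0.029737 = 6.0297.
⟨E⟩ = Σ Eᵢ gᵢe^(−Eᵢ/kT) / Z = (0·6.0000 + 10.9·0.029737) / 6.0297 = 0.0538 meV.

0.0538 meV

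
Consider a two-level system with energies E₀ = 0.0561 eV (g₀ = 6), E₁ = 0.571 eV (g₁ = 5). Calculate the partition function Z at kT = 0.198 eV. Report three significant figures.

Eᵢ/kT = 0.28333, 2.8838.
Z = Σ gᵢe^(−Eᵢ/kT) = 6·e^(−0.28333) + 5·e^(−2.8838) = 4.5196 + 0.27961 = 4.7992.

Z = 4.80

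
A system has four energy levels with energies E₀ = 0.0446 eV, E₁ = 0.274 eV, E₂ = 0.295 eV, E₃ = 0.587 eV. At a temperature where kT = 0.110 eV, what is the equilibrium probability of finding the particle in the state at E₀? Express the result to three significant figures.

0.810

Eᵢ/kT = 0.40545, 2.4909, 2.6818, 5.3364.
Z = Σ e^(−Eᵢ/kT) = e^(−0.40545) + e^(−2.4909) + e^(−2.6818) + e^(−5.3364) = 0.66668 + 0.082835 + 0.068440 + 0.0048132 = 0.82277.
P₀ = e^(−E₀/kT) / Z = 0.66668/0.82277 = 0.810.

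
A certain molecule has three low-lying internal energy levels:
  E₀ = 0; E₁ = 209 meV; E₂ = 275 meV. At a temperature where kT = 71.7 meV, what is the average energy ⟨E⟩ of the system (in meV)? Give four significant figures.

Eᵢ/kT = 0, 2.91492, 3.83543.
Z = Σ e^(−Eᵢ/kT) = e^(−0) + e^(−2.91492) + e^(−3.83543) = 1.00000 + 0.0542084 + 0.0215921 = 1.07580.
⟨E⟩ = Σ Eᵢ e^(−Eᵢ/kT) / Z = (0·1.00000 + 209·0.0542084 + 275·0.0215921) / 1.07580 = 16.05 meV.

16.05 meV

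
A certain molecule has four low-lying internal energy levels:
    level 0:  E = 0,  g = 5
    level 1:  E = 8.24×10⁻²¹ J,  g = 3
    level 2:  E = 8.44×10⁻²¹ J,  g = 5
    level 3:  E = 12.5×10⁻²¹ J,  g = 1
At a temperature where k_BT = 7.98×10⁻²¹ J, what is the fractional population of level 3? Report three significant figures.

0.0261

Eᵢ/kT = 0, 1.0326, 1.0576, 1.5664.
Z = Σ gᵢe^(−Eᵢ/kT) = 5·e^(−0) + 3·e^(−1.0326) + 5·e^(−1.0576) + 1·e^(−1.5664) = 5.0000 + 1.0682 + 1.7364 + 0.20880 = 8.0134.
P₃ = g₃ e^(−E₃/kT) / Z = 0.20880/8.0134 = 0.0261.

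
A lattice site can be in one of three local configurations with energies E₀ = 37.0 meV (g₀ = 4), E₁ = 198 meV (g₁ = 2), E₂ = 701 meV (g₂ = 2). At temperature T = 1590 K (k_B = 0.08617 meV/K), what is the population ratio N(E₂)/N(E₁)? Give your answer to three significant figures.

0.0254

k_BT = 0.08617 × 1590 K = 137.01 meV.
n₂/n₁ = (g₂/g₁) exp[−(E₂−E₁)/kT] = (2/2) × exp(−(503 meV)/(137.01 meV)) = (2/2) × exp(-3.6713) = 0.0254.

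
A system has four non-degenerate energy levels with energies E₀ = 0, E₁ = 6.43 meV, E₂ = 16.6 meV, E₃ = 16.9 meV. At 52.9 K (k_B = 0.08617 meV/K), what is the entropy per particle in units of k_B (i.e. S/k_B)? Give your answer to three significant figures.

0.668

k_BT = 0.08617 × 52.9 K = 4.5584 meV.
Eᵢ/kT = 0, 1.4106, 3.6416, 3.7074.
Z = Σ e^(−Eᵢ/kT) = e^(−0) + e^(−1.4106) + e^(−3.6416) + e^(−3.7074) = 1.0000 + 0.24400 + 0.026210 + 0.024541 = 1.2948.
⟨E⟩ = Σ EᵢPᵢ = 1.8680 meV.
S/k_B = ln Z + ⟨E⟩/kT = ln(1.2948) + 1.8680/4.5584 = 0.25836 + 0.40979 = 0.668.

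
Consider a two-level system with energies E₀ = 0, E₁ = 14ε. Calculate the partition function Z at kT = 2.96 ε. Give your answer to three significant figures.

Z = 1.01

Eᵢ/kT = 0, 4.7297.
Z = Σ e^(−Eᵢ/kT) = e^(−0) + e^(−4.7297) = 1.0000 + 0.0088291 = 1.0088.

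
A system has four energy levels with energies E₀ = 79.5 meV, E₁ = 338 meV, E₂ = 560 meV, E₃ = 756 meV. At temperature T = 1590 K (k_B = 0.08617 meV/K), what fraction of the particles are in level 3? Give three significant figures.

0.00603

k_BT = 0.08617 × 1590 K = 137.01 meV.
Eᵢ/kT = 0.58025, 2.4670, 4.0873, 5.5178.
Z = Σ e^(−Eᵢ/kT) = e^(−0.58025) + e^(−2.4670) + e^(−4.0873) + e^(−5.5178) = 0.55976 + 0.084839 + 0.016784 + 0.0040147 = 0.66540.
P₃ = e^(−E₃/kT) / Z = 0.0040147/0.66540 = 0.00603.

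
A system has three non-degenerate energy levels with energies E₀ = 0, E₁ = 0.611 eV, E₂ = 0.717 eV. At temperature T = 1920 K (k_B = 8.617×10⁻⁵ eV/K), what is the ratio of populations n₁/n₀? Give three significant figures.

k_BT = 8.617×10⁻⁵ × 1920 K = 0.16545 eV.
n₁/n₀ = exp[−(E₁−E₀)/kT] = exp(−(0.611 eV)/(0.16545 eV)) = exp(-3.6930) = 0.0249.

0.0249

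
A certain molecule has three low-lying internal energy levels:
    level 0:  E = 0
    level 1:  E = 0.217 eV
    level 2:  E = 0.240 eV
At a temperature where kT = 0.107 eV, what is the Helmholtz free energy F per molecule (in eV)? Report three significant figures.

-0.0228 eV

Eᵢ/kT = 0, 2.0280, 2.2430.
Z = Σ e^(−Eᵢ/kT) = e^(−0) + e^(−2.0280) + e^(−2.2430) = 1.0000 + 0.13160 + 0.10614 = 1.2377.
F = −kT ln Z = −0.107 × ln(1.2377) = −0.107 × 0.21325 = -0.0228 eV.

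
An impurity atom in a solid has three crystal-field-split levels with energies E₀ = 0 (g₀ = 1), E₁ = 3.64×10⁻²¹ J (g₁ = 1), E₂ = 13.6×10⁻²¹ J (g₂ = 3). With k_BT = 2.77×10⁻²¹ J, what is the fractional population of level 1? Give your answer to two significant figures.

0.21

Eᵢ/kT = 0, 1.314, 4.910.
Z = Σ gᵢe^(−Eᵢ/kT) = 1·e^(−0) + 1·e^(−1.314) + 3·e^(−4.910) = 1.000 + 0.2687 + 0.02212 = 1.291.
P₁ = g₁ e^(−E₁/kT) / Z = 0.2687/1.291 = 0.21.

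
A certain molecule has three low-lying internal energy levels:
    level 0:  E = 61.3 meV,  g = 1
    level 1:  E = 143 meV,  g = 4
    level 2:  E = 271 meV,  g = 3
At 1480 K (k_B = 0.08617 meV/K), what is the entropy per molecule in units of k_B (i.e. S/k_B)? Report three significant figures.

1.93

k_BT = 0.08617 × 1480 K = 127.53 meV.
Eᵢ/kT = 0.48067, 1.1213, 2.1250.
Z = Σ gᵢe^(−Eᵢ/kT) = 1·e^(−0.48067) + 4·e^(−1.1213) + 3·e^(−2.1250) = 0.61837 + 1.3034 + 0.35830 = 2.2801.
⟨E⟩ = Σ EᵢPᵢ = 140.96 meV.
S/k_B = ln Z + ⟨E⟩/kT = ln(2.2801) + 140.96/127.53 = 0.82422 + 1.1053 = 1.93.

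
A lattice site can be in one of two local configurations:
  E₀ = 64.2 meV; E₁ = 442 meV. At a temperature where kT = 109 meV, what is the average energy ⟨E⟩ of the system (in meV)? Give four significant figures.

75.64 meV

Eᵢ/kT = 0.588991, 4.05505.
Z = Σ e^(−Eᵢ/kT) = e^(−0.588991) + e^(−4.05505) = 0.554887 + 0.0173346 = 0.572222.
⟨E⟩ = Σ Eᵢ e^(−Eᵢ/kT) / Z = (64.2·0.554887 + 442·0.0173346) / 0.572222 = 75.64 meV.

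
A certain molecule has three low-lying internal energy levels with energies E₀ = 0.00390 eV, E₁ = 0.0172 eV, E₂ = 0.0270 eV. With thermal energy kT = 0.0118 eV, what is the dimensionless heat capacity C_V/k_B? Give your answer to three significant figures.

0.458

Eᵢ/kT = 0.33051, 1.4576, 2.2881.
Z = Σ e^(−Eᵢ/kT) = e^(−0.33051) + e^(−1.4576) + e^(−2.2881) = 0.71856 + 0.23279 + 0.10146 = 1.0528.
⟨E⟩ = 0.0090671 eV, ⟨E²⟩ = 0.00014605 eV².
C_V/k_B = (⟨E²⟩ − ⟨E⟩²)/(kT)² = (0.00014605 − 0.000082212)/0.00013924 = 0.458.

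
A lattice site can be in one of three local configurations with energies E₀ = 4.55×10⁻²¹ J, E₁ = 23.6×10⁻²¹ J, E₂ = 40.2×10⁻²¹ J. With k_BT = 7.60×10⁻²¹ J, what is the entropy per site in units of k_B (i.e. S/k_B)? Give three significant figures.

Eᵢ/kT = 0.59868, 3.1053, 5.2895.
Z = Σ e^(−Eᵢ/kT) = e^(−0.59868) + e^(−3.1053) + e^(−5.2895) = 0.54954 + 0.044811 + 0.0050443 = 0.59940.
⟨E⟩ = Σ EᵢPᵢ = 6.2742 ×10⁻²¹ J.
S/k_B = ln Z + ⟨E⟩/kT = ln(0.59940) + 6.2742/7.60 = -0.51183 + 0.82555 = 0.314.

0.314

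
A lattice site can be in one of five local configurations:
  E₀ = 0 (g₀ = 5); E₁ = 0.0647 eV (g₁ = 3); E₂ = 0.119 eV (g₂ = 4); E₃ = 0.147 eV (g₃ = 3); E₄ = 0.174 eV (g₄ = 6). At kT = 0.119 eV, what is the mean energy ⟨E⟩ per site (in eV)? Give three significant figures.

Eᵢ/kT = 0, 0.54370, 1.0000, 1.2353, 1.4622.
Z = Σ gᵢe^(−Eᵢ/kT) = 5·e^(−0) + 3·e^(−0.54370) + 4·e^(−1.0000) + 3·e^(−1.2353) + 6·e^(−1.4622) = 5.0000 + 1.7418 + 1.4715 + 0.87224 + 1.3904 = 10.476.
⟨E⟩ = Σ Eᵢ gᵢe^(−Eᵢ/kT) / Z = (0·5.0000 + 0.0647·1.7418 + 0.119·1.4715 + 0.147·0.87224 + 0.174·1.3904) / 10.476 = 0.0628 eV.

0.0628 eV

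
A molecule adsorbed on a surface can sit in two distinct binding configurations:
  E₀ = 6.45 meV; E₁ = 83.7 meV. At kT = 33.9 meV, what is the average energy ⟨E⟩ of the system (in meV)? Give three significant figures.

Eᵢ/kT = 0.19027, 2.4690.
Z = Σ e^(−Eᵢ/kT) = e^(−0.19027) + e^(−2.4690) = 0.82674 + 0.084669 = 0.91141.
⟨E⟩ = Σ Eᵢ e^(−Eᵢ/kT) / Z = (6.45·0.82674 + 83.7·0.084669) / 0.91141 = 13.6 meV.

13.6 meV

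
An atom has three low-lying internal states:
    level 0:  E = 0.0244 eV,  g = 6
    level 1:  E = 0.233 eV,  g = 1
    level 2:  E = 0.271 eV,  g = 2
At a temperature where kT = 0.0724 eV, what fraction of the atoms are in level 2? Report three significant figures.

Eᵢ/kT = 0.33702, 3.2182, 3.7431.
Z = Σ gᵢe^(−Eᵢ/kT) = 6·e^(−0.33702) + 1·e^(−3.2182) + 2·e^(−3.7431) = 4.2834 + 0.040027 + 0.047361 = 4.3708.
P₂ = g₂ e^(−E₂/kT) / Z = 0.047361/4.3708 = 0.0108.

0.0108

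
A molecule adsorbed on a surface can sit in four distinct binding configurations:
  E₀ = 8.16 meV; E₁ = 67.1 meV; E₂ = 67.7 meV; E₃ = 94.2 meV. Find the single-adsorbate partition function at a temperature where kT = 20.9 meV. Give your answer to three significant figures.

Z = 0.767

Eᵢ/kT = 0.39043, 3.2105, 3.2392, 4.5072.
Z = Σ e^(−Eᵢ/kT) = e^(−0.39043) + e^(−3.2105) + e^(−3.2392) + e^(−4.5072) = 0.67677 + 0.040336 + 0.039195 + 0.011029 = 0.76733.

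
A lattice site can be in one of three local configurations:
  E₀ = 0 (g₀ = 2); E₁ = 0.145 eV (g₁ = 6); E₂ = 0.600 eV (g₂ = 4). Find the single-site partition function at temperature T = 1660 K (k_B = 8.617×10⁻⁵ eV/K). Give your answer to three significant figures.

k_BT = 8.617×10⁻⁵ × 1660 K = 0.14304 eV.
Eᵢ/kT = 0, 1.0137, 4.1946.
Z = Σ gᵢe^(−Eᵢ/kT) = 2·e^(−0) + 6·e^(−1.0137) + 4·e^(−4.1946) = 2.0000 + 2.1772 + 0.060307 = 4.2375.

Z = 4.24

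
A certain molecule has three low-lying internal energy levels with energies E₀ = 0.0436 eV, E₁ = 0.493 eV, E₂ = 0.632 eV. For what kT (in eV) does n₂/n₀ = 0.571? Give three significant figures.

n₂/n₀ = exp[−(E₂−E₀)/kT] = 0.571.
⇒ (E₂−E₀)/kT = ln(1/0.571) = ln(1.7513) = 0.56036.
kT = 0.5884 eV / 0.56036 = 1.05 eV.

1.05 eV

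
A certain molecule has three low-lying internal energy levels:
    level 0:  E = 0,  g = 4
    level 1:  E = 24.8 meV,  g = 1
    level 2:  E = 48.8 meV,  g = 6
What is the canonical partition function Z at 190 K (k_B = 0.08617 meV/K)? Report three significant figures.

Z = 4.52

k_BT = 0.08617 × 190 K = 16.372 meV.
Eᵢ/kT = 0, 1.5148, 2.9807.
Z = Σ gᵢe^(−Eᵢ/kT) = 4·e^(−0) + 1·e^(−1.5148) + 6·e^(−2.9807) = 4.0000 + 0.21985 + 0.30454 = 4.5244.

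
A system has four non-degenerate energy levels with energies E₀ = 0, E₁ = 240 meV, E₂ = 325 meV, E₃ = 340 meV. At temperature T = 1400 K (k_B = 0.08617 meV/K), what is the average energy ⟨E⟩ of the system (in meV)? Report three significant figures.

59.4 meV

k_BT = 0.08617 × 1400 K = 120.64 meV.
Eᵢ/kT = 0, 1.9894, 2.6940, 2.8183.
Z = Σ e^(−Eᵢ/kT) = e^(−0) + e^(−1.9894) + e^(−2.6940) + e^(−2.8183) = 1.0000 + 0.13678 + 0.067610 + 0.059707 = 1.2641.
⟨E⟩ = Σ Eᵢ e^(−Eᵢ/kT) / Z = (0·1.0000 + 240·0.13678 + 325·0.067610 + 340·0.059707) / 1.2641 = 59.4 meV.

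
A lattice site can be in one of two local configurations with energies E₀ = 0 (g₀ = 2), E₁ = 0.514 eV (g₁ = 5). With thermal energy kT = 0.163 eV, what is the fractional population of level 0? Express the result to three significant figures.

0.904

Eᵢ/kT = 0, 3.1534.
Z = Σ gᵢe^(−Eᵢ/kT) = 2·e^(−0) + 5·e^(−3.1534) = 2.0000 + 0.21353 = 2.2135.
P₀ = g₀ e^(−E₀/kT) / Z = 2.0000/2.2135 = 0.904.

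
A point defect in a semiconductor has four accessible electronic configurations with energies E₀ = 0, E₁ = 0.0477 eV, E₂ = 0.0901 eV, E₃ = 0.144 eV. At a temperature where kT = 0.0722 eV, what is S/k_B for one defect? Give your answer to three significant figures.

Eᵢ/kT = 0, 0.66066, 1.2479, 1.9945.
Z = Σ e^(−Eᵢ/kT) = e^(−0) + e^(−0.66066) + e^(−1.2479) + e^(−1.9945) = 1.0000 + 0.51651 + 0.28711 + 0.13608 = 1.9397.
⟨E⟩ = Σ EᵢPᵢ = 0.036140 eV.
S/k_B = ln Z + ⟨E⟩/kT = ln(1.9397) + 0.036140/0.0722 = 0.66253 + 0.50055 = 1.16.

1.16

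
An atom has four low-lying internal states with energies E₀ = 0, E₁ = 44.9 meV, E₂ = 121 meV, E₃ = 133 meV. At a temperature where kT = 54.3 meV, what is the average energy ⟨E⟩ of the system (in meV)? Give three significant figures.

Eᵢ/kT = 0, 0.82689, 2.2284, 2.4494.
Z = Σ e^(−Eᵢ/kT) = e^(−0) + e^(−0.82689) + e^(−2.2284) + e^(−2.4494) = 1.0000 + 0.43741 + 0.10770 + 0.086345 = 1.6315.
⟨E⟩ = Σ Eᵢ e^(−Eᵢ/kT) / Z = (0·1.0000 + 44.9·0.43741 + 121·0.10770 + 133·0.086345) / 1.6315 = 27.1 meV.

27.1 meV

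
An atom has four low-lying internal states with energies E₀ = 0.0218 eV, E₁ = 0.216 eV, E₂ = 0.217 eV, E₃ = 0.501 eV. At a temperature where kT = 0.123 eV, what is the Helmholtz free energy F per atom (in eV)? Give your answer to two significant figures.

-0.022 eV

Eᵢ/kT = 0.1772, 1.756, 1.764, 4.073.
Z = Σ e^(−Eᵢ/kT) = e^(−0.1772) + e^(−1.756) + e^(−1.764) + e^(−4.073) = 0.8376 + 0.1727 + 0.1714 + 0.01703 = 1.199.
F = −kT ln Z = −0.123 × ln(1.199) = −0.123 × 0.1815 = -0.022 eV.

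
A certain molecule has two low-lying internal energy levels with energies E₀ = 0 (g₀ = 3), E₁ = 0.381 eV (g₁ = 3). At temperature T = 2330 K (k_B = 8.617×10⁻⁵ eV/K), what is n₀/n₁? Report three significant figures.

6.67

k_BT = 8.617×10⁻⁵ × 2330 K = 0.20078 eV.
n₀/n₁ = (g₀/g₁) exp[−(E₀−E₁)/kT] = (3/3) × exp(−(-0.381 eV)/(0.20078 eV)) = (3/3) × exp(1.8976) = 6.67.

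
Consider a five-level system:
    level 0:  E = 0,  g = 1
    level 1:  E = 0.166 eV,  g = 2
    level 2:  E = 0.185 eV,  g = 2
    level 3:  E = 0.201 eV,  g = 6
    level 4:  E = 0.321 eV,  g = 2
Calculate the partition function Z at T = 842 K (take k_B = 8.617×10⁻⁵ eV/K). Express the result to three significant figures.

Z = 1.76

k_BT = 8.617×10⁻⁵ × 842 K = 0.072555 eV.
Eᵢ/kT = 0, 2.2879, 2.5498, 2.7703, 4.4242.
Z = Σ gᵢe^(−Eᵢ/kT) = 1·e^(−0) + 2·e^(−2.2879) + 2·e^(−2.5498) + 6·e^(−2.7703) + 2·e^(−4.4242) = 1.0000 + 0.20296 + 0.15619 + 0.37586 + 0.023968 = 1.7590.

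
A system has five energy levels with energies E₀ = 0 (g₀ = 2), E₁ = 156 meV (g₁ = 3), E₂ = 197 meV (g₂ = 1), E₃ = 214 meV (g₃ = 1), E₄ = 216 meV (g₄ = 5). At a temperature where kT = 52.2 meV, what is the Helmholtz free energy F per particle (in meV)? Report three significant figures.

Eᵢ/kT = 0, 2.9885, 3.7739, 4.0996, 4.1379.
Z = Σ gᵢe^(−Eᵢ/kT) = 2·e^(−0) + 3·e^(−2.9885) + 1·e^(−3.7739) + 1·e^(−4.0996) + 5·e^(−4.1379) = 2.0000 + 0.15109 + 0.022962 + 0.016579 + 0.079782 = 2.2704.
F = −kT ln Z = −52.2 × ln(2.2704) = −52.2 × 0.81996 = -42.8 meV.

-42.8 meV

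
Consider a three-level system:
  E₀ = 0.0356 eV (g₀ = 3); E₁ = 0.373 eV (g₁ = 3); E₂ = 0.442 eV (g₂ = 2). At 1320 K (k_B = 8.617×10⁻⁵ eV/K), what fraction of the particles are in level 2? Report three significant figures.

0.0175

k_BT = 8.617×10⁻⁵ × 1320 K = 0.11374 eV.
Eᵢ/kT = 0.31299, 3.2794, 3.8861.
Z = Σ gᵢe^(−Eᵢ/kT) = 3·e^(−0.31299) + 3·e^(−3.2794) + 2·e^(−3.8861) = 2.1938 + 0.11295 + 0.041050 = 2.3478.
P₂ = g₂ e^(−E₂/kT) / Z = 0.041050/2.3478 = 0.0175.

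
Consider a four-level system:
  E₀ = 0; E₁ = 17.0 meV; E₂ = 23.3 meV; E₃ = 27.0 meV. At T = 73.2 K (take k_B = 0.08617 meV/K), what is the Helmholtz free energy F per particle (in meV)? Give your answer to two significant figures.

k_BT = 0.08617 × 73.2 K = 6.308 meV.
Eᵢ/kT = 0, 2.695, 3.694, 4.280.
Z = Σ e^(−Eᵢ/kT) = e^(−0) + e^(−2.695) + e^(−3.694) + e^(−4.280) = 1.000 + 0.06754 + 0.02487 + 0.01384 = 1.106.
F = −kT ln Z = −6.308 × ln(1.106) = −6.308 × 0.1007 = -0.64 meV.

-0.64 meV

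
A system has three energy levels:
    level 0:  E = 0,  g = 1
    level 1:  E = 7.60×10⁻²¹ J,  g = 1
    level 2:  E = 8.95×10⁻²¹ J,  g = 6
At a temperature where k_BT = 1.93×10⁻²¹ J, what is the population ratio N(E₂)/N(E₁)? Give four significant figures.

2.981

n₂/n₁ = (g₂/g₁) exp[−(E₂−E₁)/kT] = (6/1) × exp(−(1.35 ×10⁻²¹ J)/(1.93 ×10⁻²¹ J)) = (6/1) × exp(-0.699482) = 2.981.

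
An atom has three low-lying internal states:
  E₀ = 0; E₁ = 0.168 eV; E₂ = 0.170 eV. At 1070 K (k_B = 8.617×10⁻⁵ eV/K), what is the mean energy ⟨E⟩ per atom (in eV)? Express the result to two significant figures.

k_BT = 8.617×10⁻⁵ × 1070 K = 0.09220 eV.
Eᵢ/kT = 0, 1.822, 1.844.
Z = Σ e^(−Eᵢ/kT) = e^(−0) + e^(−1.822) + e^(−1.844) = 1.000 + 0.1617 + 0.1582 = 1.320.
⟨E⟩ = Σ Eᵢ e^(−Eᵢ/kT) / Z = (0·1.000 + 0.168·0.1617 + 0.170·0.1582) / 1.320 = 0.041 eV.

0.041 eV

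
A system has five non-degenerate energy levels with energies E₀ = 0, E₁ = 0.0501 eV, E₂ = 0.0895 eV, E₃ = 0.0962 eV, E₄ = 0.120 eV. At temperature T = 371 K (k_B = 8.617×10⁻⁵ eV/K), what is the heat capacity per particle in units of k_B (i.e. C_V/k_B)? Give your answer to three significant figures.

1.02

k_BT = 8.617×10⁻⁵ × 371 K = 0.031969 eV.
Eᵢ/kT = 0, 1.5671, 2.7996, 3.0092, 3.7536.
Z = Σ e^(−Eᵢ/kT) = e^(−0) + e^(−1.5671) + e^(−2.7996) + e^(−3.0092) + e^(−3.7536) = 1.0000 + 0.20865 + 0.060834 + 0.049331 + 0.023433 = 1.3422.
⟨E⟩ = 0.017475 eV, ⟨E²⟩ = 0.0013448 eV².
C_V/k_B = (⟨E²⟩ − ⟨E⟩²)/(kT)² = (0.0013448 − 0.00030538)/0.0010220 = 1.02.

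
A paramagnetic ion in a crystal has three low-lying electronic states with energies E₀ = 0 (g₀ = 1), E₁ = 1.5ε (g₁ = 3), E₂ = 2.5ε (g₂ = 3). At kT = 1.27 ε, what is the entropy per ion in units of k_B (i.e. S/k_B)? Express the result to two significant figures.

1.7

Eᵢ/kT = 0, 1.181, 1.969.
Z = Σ gᵢe^(−Eᵢ/kT) = 1·e^(−0) + 3·e^(−1.181) + 3·e^(−1.969) = 1.000 + 0.9209 + 0.4188 = 2.340.
⟨E⟩ = Σ EᵢPᵢ = 1.038 ε.
S/k_B = ln Z + ⟨E⟩/kT = ln(2.340) + 1.038/1.27 = 0.8502 + 0.8173 = 1.7.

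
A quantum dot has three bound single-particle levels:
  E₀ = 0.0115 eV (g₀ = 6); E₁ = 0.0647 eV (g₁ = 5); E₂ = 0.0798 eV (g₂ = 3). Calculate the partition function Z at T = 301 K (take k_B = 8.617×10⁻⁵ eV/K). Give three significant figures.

Z = 4.40

k_BT = 8.617×10⁻⁵ × 301 K = 0.025937 eV.
Eᵢ/kT = 0.44338, 2.4945, 3.0767.
Z = Σ gᵢe^(−Eᵢ/kT) = 6·e^(−0.44338) + 5·e^(−2.4945) + 3·e^(−3.0767) = 3.8512 + 0.41269 + 0.13833 = 4.4022.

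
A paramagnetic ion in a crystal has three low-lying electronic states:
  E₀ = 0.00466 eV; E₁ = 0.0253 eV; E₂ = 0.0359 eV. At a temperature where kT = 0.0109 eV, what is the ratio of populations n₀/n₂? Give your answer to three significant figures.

17.6

n₀/n₂ = exp[−(E₀−E₂)/kT] = exp(−(-0.03124 eV)/(0.0109 eV)) = exp(2.8661) = 17.6.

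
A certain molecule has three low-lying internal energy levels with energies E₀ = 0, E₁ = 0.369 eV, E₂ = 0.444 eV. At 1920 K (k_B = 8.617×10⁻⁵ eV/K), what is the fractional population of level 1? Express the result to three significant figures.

k_BT = 8.617×10⁻⁵ × 1920 K = 0.16545 eV.
Eᵢ/kT = 0, 2.2303, 2.6836.
Z = Σ e^(−Eᵢ/kT) = e^(−0) + e^(−2.2303) + e^(−2.6836) = 1.0000 + 0.10750 + 0.068317 = 1.1758.
P₁ = e^(−E₁/kT) / Z = 0.10750/1.1758 = 0.0914.

0.0914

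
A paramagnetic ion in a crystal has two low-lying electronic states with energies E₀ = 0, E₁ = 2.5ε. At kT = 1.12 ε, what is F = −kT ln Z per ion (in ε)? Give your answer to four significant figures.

Eᵢ/kT = 0, 2.23214.
Z = Σ e^(−Eᵢ/kT) = e^(−0) + e^(−2.23214) = 1.00000 + 0.107299 = 1.10730.
F = −kT ln Z = −1.12 × ln(1.10730) = −1.12 × 0.101925 = -0.1142 ε.

-0.1142 ε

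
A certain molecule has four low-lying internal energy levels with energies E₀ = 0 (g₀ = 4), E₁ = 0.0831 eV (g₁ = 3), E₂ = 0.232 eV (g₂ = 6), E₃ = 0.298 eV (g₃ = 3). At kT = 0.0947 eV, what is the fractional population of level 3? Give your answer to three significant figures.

0.0219

Eᵢ/kT = 0, 0.87751, 2.4498, 3.1468.
Z = Σ gᵢe^(−Eᵢ/kT) = 4·e^(−0) + 3·e^(−0.87751) + 6·e^(−2.4498) + 3·e^(−3.1468) = 4.0000 + 1.2475 + 0.51787 + 0.12897 = 5.8943.
P₃ = g₃ e^(−E₃/kT) / Z = 0.12897/5.8943 = 0.0219.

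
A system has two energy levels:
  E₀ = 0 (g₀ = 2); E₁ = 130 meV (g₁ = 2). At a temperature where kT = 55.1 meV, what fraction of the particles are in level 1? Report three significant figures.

0.0863

Eᵢ/kT = 0, 2.3593.
Z = Σ gᵢe^(−Eᵢ/kT) = 2·e^(−0) + 2·e^(−2.3593) = 2.0000 + 0.18897 = 2.1890.
P₁ = g₁ e^(−E₁/kT) / Z = 0.18897/2.1890 = 0.0863.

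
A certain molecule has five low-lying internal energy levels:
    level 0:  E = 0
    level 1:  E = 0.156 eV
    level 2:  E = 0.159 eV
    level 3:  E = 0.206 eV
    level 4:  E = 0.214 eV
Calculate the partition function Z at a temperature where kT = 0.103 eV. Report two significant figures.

Eᵢ/kT = 0, 1.515, 1.544, 2.000, 2.078.
Z = Σ e^(−Eᵢ/kT) = e^(−0) + e^(−1.515) + e^(−1.544) + e^(−2.000) + e^(−2.078) = 1.000 + 0.2198 + 0.2135 + 0.1353 + 0.1252 = 1.694.

Z = 1.7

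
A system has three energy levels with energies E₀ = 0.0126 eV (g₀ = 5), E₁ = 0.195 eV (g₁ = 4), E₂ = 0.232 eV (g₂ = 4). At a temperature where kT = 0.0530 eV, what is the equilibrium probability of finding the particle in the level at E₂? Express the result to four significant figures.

Eᵢ/kT = 0.237736, 3.67925, 4.37736.
Z = Σ gᵢe^(−Eᵢ/kT) = 5·e^(−0.237736) + 4·e^(−3.67925) + 4·e^(−4.37736) = 3.94205 + 0.100968 + 0.0502339 = 4.09325.
P₂ = g₂ e^(−E₂/kT) / Z = 0.0502339/4.09325 = 0.01227.

0.01227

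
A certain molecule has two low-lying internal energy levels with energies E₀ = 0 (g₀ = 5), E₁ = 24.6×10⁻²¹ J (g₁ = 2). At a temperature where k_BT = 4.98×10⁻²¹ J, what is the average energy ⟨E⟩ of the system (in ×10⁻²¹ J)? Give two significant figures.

0.070 ×10⁻²¹ J

Eᵢ/kT = 0, 4.940.
Z = Σ gᵢe^(−Eᵢ/kT) = 5·e^(−0) + 2·e^(−4.940) = 5.000 + 0.01431 = 5.014.
⟨E⟩ = Σ Eᵢ gᵢe^(−Eᵢ/kT) / Z = (0·5.000 + 24.6·0.01431) / 5.014 = 0.070 ×10⁻²¹ J.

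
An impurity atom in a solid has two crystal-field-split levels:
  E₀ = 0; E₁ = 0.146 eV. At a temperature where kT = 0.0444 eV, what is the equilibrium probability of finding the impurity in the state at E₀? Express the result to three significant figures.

Eᵢ/kT = 0, 3.2883.
Z = Σ e^(−Eᵢ/kT) = e^(−0) + e^(−3.2883) = 1.0000 + 0.037317 = 1.0373.
P₀ = e^(−E₀/kT) / Z = 1.0000/1.0373 = 0.964.

0.964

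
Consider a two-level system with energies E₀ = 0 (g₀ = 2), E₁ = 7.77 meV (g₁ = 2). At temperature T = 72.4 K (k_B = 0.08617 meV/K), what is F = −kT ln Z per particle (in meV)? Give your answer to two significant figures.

-5.9 meV

k_BT = 0.08617 × 72.4 K = 6.239 meV.
Eᵢ/kT = 0, 1.245.
Z = Σ gᵢe^(−Eᵢ/kT) = 2·e^(−0) + 2·e^(−1.245) = 2.000 + 0.5759 = 2.576.
F = −kT ln Z = −6.239 × ln(2.576) = −6.239 × 0.9462 = -5.9 meV.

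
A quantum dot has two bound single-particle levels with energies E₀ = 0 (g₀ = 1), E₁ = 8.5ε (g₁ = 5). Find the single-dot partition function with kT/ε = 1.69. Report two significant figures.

Eᵢ/kT = 0, 5.030.
Z = Σ gᵢe^(−Eᵢ/kT) = 1·e^(−0) + 5·e^(−5.030) = 1.000 + 0.03269 = 1.033.

Z = 1.0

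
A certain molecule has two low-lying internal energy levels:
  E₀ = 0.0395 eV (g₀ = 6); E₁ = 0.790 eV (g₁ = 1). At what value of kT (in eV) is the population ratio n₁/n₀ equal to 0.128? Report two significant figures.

n₁/n₀ = (g₁/g₀) exp[−(E₁−E₀)/kT] = 0.128.
⇒ (E₁−E₀)/kT = ln((1/6)/0.128) = ln(1.302) = 0.2639.
kT = 0.7505 eV / 0.2639 = 2.8 eV.

2.8 eV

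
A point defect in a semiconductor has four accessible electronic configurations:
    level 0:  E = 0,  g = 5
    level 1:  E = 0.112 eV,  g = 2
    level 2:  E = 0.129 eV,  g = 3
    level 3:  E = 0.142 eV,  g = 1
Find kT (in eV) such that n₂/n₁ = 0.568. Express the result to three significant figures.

0.0175 eV

n₂/n₁ = (g₂/g₁) exp[−(E₂−E₁)/kT] = 0.568.
⇒ (E₂−E₁)/kT = ln((3/2)/0.568) = ln(2.6408) = 0.97108.
kT = 0.017 eV / 0.97108 = 0.0175 eV.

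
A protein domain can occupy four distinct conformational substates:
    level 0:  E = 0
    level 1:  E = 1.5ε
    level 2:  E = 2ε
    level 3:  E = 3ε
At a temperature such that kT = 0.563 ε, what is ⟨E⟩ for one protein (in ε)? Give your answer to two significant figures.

Eᵢ/kT = 0, 2.664, 3.552, 5.329.
Z = Σ e^(−Eᵢ/kT) = e^(−0) + e^(−2.664) + e^(−3.552) + e^(−5.329) = 1.000 + 0.06967 + 0.02867 + 0.004849 = 1.103.
⟨E⟩ = Σ Eᵢ e^(−Eᵢ/kT) / Z = (0·1.000 + 1.5·0.06967 + 2·0.02867 + 3·0.004849) / 1.103 = 0.16 ε.

0.16 ε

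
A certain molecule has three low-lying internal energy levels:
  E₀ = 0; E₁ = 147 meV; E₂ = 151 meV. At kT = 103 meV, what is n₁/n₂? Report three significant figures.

1.04

n₁/n₂ = exp[−(E₁−E₂)/kT] = exp(−(-4 meV)/(103 meV)) = exp(0.038835) = 1.04.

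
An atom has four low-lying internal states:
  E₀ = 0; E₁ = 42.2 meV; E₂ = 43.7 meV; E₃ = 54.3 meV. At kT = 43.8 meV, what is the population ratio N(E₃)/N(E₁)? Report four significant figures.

n₃/n₁ = exp[−(E₃−E₁)/kT] = exp(−(12.1 meV)/(43.8 meV)) = exp(-0.276256) = 0.7586.

0.7586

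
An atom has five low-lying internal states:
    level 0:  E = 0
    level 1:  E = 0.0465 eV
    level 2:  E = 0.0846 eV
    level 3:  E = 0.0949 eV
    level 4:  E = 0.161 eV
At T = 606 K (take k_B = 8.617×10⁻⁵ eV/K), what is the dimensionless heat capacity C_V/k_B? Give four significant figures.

0.6183

k_BT = 8.617×10⁻⁵ × 606 K = 0.0522190 eV.
Eᵢ/kT = 0, 0.890480, 1.62010, 1.81735, 3.08317.
Z = Σ e^(−Eᵢ/kT) = e^(−0) + e^(−0.890480) + e^(−1.62010) + e^(−1.81735) + e^(−3.08317) = 1.00000 + 0.410459 + 0.197879 + 0.162456 + 0.0458138 = 1.81661.
⟨E⟩ = 0.0322689 eV, ⟨E²⟩ = 0.00272727 eV².
C_V/k_B = (⟨E²⟩ − ⟨E⟩²)/(kT)² = (0.00272727 − 0.00104128)/0.00272682 = 0.6183.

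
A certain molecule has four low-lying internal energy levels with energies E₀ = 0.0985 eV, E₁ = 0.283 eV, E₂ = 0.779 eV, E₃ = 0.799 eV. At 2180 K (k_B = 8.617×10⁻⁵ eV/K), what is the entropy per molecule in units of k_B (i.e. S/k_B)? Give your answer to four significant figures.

k_BT = 8.617×10⁻⁵ × 2180 K = 0.187851 eV.
Eᵢ/kT = 0.524352, 1.50651, 4.14690, 4.25337.
Z = Σ e^(−Eᵢ/kT) = e^(−0.524352) + e^(−1.50651) + e^(−4.14690) + e^(−4.25337) = 0.591939 + 0.221682 + 0.0158134 + 0.0142162 = 0.843651.
⟨E⟩ = Σ EᵢPᵢ = 0.171539 eV.
S/k_B = ln Z + ⟨E⟩/kT = ln(0.843651) + 0.171539/0.187851 = -0.170016 + 0.913165 = 0.7431.

0.7431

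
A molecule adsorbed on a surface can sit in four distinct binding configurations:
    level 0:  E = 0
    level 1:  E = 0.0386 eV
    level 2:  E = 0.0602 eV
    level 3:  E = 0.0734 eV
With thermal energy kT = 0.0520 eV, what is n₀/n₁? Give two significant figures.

2.1

n₀/n₁ = exp[−(E₀−E₁)/kT] = exp(−(-0.0386 eV)/(0.0520 eV)) = exp(0.7423) = 2.1.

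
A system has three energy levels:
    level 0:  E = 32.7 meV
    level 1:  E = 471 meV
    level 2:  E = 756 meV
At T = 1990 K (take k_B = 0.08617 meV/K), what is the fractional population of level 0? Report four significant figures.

0.9155

k_BT = 0.08617 × 1990 K = 171.478 meV.
Eᵢ/kT = 0.190695, 2.74671, 4.40873.
Z = Σ e^(−Eᵢ/kT) = e^(−0.190695) + e^(−2.74671) + e^(−4.40873) = 0.826385 + 0.0641385 + 0.0121706 = 0.902694.
P₀ = e^(−E₀/kT) / Z = 0.826385/0.902694 = 0.9155.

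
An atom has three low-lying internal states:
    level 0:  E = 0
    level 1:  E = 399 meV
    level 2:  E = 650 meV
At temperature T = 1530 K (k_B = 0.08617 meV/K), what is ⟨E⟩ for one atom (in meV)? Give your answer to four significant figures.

k_BT = 0.08617 × 1530 K = 131.840 meV.
Eᵢ/kT = 0, 3.02640, 4.93022.
Z = Σ e^(−Eᵢ/kT) = e^(−0) + e^(−3.02640) + e^(−4.93022) = 1.00000 + 0.0484899 + 0.00722491 = 1.05571.
⟨E⟩ = Σ Eᵢ e^(−Eᵢ/kT) / Z = (0·1.00000 + 399·0.0484899 + 650·0.00722491) / 1.05571 = 22.77 meV.

22.77 meV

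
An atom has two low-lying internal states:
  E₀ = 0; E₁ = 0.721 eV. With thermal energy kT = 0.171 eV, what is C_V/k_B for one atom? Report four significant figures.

Eᵢ/kT = 0, 4.21637.
Z = Σ e^(−Eᵢ/kT) = e^(−0) + e^(−4.21637) = 1.00000 + 0.0147521 = 1.01475.
⟨E⟩ = 0.0104817 eV, ⟨E²⟩ = 0.00755728 eV².
C_V/k_B = (⟨E²⟩ − ⟨E⟩²)/(kT)² = (0.00755728 − 0.000109866)/0.0292410 = 0.2547.

0.2547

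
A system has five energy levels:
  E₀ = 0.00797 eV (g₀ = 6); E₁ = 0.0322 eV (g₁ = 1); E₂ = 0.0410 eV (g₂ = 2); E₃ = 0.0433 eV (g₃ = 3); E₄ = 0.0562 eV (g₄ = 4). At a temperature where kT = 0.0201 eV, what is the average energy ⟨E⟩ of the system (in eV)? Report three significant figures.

Eᵢ/kT = 0.39652, 1.6020, 2.0398, 2.1542, 2.7960.
Z = Σ gᵢe^(−Eᵢ/kT) = 6·e^(−0.39652) + 1·e^(−1.6020) + 2·e^(−2.0398) + 3·e^(−2.1542) + 4·e^(−2.7960) = 4.0359 + 0.20149 + 0.26011 + 0.34799 + 0.24422 = 5.0897.
⟨E⟩ = Σ Eᵢ gᵢe^(−Eᵢ/kT) / Z = (0.00797·4.0359 + 0.0322·0.20149 + 0.0410·0.26011 + 0.0433·0.34799 + 0.0562·0.24422) / 5.0897 = 0.0153 eV.

0.0153 eV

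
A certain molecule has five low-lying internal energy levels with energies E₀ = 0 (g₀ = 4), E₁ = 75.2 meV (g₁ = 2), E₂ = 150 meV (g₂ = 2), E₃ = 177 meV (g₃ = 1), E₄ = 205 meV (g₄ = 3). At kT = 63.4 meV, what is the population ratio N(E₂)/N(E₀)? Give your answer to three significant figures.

n₂/n₀ = (g₂/g₀) exp[−(E₂−E₀)/kT] = (2/4) × exp(−(150 meV)/(63.4 meV)) = (2/4) × exp(-2.3659) = 0.0469.

0.0469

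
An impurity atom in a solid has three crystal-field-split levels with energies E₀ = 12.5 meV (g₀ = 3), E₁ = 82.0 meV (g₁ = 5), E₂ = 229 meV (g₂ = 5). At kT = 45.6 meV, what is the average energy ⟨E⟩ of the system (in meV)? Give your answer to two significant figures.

Eᵢ/kT = 0.2741, 1.798, 5.022.
Z = Σ gᵢe^(−Eᵢ/kT) = 3·e^(−0.2741) + 5·e^(−1.798) + 5·e^(−5.022) = 2.281 + 0.8281 + 0.03296 = 3.142.
⟨E⟩ = Σ Eᵢ gᵢe^(−Eᵢ/kT) / Z = (12.5·2.281 + 82.0·0.8281 + 229·0.03296) / 3.142 = 33 meV.

33 meV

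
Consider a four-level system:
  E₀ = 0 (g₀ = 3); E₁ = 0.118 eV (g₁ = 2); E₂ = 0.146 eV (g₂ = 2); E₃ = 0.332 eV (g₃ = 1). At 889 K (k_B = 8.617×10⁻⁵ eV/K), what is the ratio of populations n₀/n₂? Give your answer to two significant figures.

k_BT = 8.617×10⁻⁵ × 889 K = 0.07661 eV.
n₀/n₂ = (g₀/g₂) exp[−(E₀−E₂)/kT] = (3/2) × exp(−(-0.146 eV)/(0.07661 eV)) = (3/2) × exp(1.906) = 10.

10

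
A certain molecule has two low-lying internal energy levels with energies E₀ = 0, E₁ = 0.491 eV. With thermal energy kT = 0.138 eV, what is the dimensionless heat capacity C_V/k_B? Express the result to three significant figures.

Eᵢ/kT = 0, 3.5580.
Z = Σ e^(−Eᵢ/kT) = e^(−0) + e^(−3.5580) = 1.0000 + 0.028496 = 1.0285.
⟨E⟩ = 0.013604 eV, ⟨E²⟩ = 0.0066795 eV².
C_V/k_B = (⟨E²⟩ − ⟨E⟩²)/(kT)² = (0.0066795 − 0.00018507)/0.019044 = 0.341.

0.341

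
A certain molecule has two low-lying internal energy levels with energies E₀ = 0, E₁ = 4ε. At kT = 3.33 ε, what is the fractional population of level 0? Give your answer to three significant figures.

0.769

Eᵢ/kT = 0, 1.2012.
Z = Σ e^(−Eᵢ/kT) = e^(−0) + e^(−1.2012) = 1.0000 + 0.30083 = 1.3008.
P₀ = e^(−E₀/kT) / Z = 1.0000/1.3008 = 0.769.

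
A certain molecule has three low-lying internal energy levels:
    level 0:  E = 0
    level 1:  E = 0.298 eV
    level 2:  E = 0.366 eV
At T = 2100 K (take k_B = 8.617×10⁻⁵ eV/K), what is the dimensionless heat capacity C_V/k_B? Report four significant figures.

k_BT = 8.617×10⁻⁵ × 2100 K = 0.180957 eV.
Eᵢ/kT = 0, 1.64680, 2.02258.
Z = Σ e^(−Eᵢ/kT) = e^(−0) + e^(−1.64680) + e^(−2.02258) = 1.00000 + 0.192665 + 0.132314 = 1.32498.
⟨E⟩ = 0.0798813 eV, ⟨E²⟩ = 0.0262900 eV².
C_V/k_B = (⟨E²⟩ − ⟨E⟩²)/(kT)² = (0.0262900 − 0.00638102)/0.0327454 = 0.6080.

0.6080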